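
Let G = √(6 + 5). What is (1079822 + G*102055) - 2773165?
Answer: -1693343 + 102055*√11 ≈ -1.3549e+6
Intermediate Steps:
G = √11 ≈ 3.3166
(1079822 + G*102055) - 2773165 = (1079822 + √11*102055) - 2773165 = (1079822 + 102055*√11) - 2773165 = -1693343 + 102055*√11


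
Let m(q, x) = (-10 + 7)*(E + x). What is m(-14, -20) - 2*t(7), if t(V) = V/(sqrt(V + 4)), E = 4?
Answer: 48 - 14*sqrt(11)/11 ≈ 43.779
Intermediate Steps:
t(V) = V/sqrt(4 + V) (t(V) = V/(sqrt(4 + V)) = V/sqrt(4 + V))
m(q, x) = -12 - 3*x (m(q, x) = (-10 + 7)*(4 + x) = -3*(4 + x) = -12 - 3*x)
m(-14, -20) - 2*t(7) = (-12 - 3*(-20)) - 14/sqrt(4 + 7) = (-12 + 60) - 14/sqrt(11) = 48 - 14*sqrt(11)/11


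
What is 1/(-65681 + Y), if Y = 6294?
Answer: -1/59387 ≈ -1.6839e-5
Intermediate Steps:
1/(-65681 + Y) = 1/(-65681 + 6294) = 1/(-59387) = -1/59387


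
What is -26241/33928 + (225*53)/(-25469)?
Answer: -1072923429/864112232 ≈ -1.2416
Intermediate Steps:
-26241/33928 + (225*53)/(-25469) = -26241*1/33928 + 11925*(-1/25469) = -26241/33928 - 11925/25469 = -1072923429/864112232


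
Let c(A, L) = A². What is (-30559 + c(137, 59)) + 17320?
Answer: 5530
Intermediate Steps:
(-30559 + c(137, 59)) + 17320 = (-30559 + 137²) + 17320 = (-30559 + 18769) + 17320 = -11790 + 17320 = 5530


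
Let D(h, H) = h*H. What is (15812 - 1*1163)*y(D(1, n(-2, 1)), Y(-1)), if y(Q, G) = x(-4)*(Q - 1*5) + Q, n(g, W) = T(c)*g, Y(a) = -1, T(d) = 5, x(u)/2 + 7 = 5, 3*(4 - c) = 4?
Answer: 732450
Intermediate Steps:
c = 8/3 (c = 4 - ⅓*4 = 4 - 4/3 = 8/3 ≈ 2.6667)
x(u) = -4 (x(u) = -14 + 2*5 = -14 + 10 = -4)
n(g, W) = 5*g
D(h, H) = H*h
y(Q, G) = 20 - 3*Q (y(Q, G) = -4*(Q - 1*5) + Q = -4*(Q - 5) + Q = -4*(-5 + Q) + Q = (20 - 4*Q) + Q = 20 - 3*Q)
(15812 - 1*1163)*y(D(1, n(-2, 1)), Y(-1)) = (15812 - 1*1163)*(20 - 3*5*(-2)) = (15812 - 1163)*(20 - (-30)) = 14649*(20 - 3*(-10)) = 14649*(20 + 30) = 14649*50 = 732450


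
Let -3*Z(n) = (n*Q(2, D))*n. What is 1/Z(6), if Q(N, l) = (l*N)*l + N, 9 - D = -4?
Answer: -1/4080 ≈ -0.00024510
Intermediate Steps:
D = 13 (D = 9 - 1*(-4) = 9 + 4 = 13)
Q(N, l) = N + N*l**2 (Q(N, l) = (N*l)*l + N = N*l**2 + N = N + N*l**2)
Z(n) = -340*n**2/3 (Z(n) = -n*(2*(1 + 13**2))*n/3 = -n*(2*(1 + 169))*n/3 = -n*(2*170)*n/3 = -n*340*n/3 = -340*n*n/3 = -340*n**2/3)
1/Z(6) = 1/(-340/3*6**2) = 1/(-340/3*36) = 1/(-4080) = -1/4080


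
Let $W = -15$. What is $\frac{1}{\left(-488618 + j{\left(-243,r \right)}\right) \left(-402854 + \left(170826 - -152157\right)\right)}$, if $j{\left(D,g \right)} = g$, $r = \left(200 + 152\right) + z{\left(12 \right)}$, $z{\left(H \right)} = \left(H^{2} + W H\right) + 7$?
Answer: $\frac{1}{39000609945} \approx 2.5641 \cdot 10^{-11}$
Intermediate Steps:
$z{\left(H \right)} = 7 + H^{2} - 15 H$ ($z{\left(H \right)} = \left(H^{2} - 15 H\right) + 7 = 7 + H^{2} - 15 H$)
$r = 323$ ($r = \left(200 + 152\right) + \left(7 + 12^{2} - 180\right) = 352 + \left(7 + 144 - 180\right) = 352 - 29 = 323$)
$\frac{1}{\left(-488618 + j{\left(-243,r \right)}\right) \left(-402854 + \left(170826 - -152157\right)\right)} = \frac{1}{\left(-488618 + 323\right) \left(-402854 + \left(170826 - -152157\right)\right)} = \frac{1}{\left(-488295\right) \left(-402854 + \left(170826 + 152157\right)\right)} = \frac{1}{\left(-488295\right) \left(-402854 + 322983\right)} = \frac{1}{\left(-488295\right) \left(-79871\right)} = \frac{1}{39000609945}$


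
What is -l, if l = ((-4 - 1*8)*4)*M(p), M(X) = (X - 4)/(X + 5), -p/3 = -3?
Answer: 120/7 ≈ 17.143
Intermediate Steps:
p = 9 (p = -3*(-3) = 9)
M(X) = (-4 + X)/(5 + X)
l = -120/7 (l = ((-4 - 1*8)*4)*((-4 + 9)/(5 + 9)) = ((-4 - 8)*4)*(5/14) = (-12*4)*((1/14)*5) = -48*5/14 = -120/7 ≈ -17.143)
-l = -1*(-120/7) = 120/7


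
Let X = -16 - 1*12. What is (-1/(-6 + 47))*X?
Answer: 28/41 ≈ 0.68293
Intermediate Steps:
X = -28 (X = -16 - 12 = -28)
(-1/(-6 + 47))*X = -1/(-6 + 47)*(-28) = -1/41*(-28) = 28/41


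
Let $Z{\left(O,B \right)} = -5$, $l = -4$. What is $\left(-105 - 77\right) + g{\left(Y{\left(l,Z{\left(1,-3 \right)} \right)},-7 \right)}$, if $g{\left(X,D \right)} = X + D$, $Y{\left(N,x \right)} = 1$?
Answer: $-188$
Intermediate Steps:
$g{\left(X,D \right)} = D + X$
$\left(-105 - 77\right) + g{\left(Y{\left(l,Z{\left(1,-3 \right)} \right)},-7 \right)} = \left(-105 - 77\right) + \left(-7 + 1\right) = -182 - 6 = -188$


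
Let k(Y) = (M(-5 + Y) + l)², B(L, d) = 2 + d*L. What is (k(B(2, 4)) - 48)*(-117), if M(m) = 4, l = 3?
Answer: -117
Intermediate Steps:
B(L, d) = 2 + L*d
k(Y) = 49 (k(Y) = (4 + 3)² = 7² = 49)
(k(B(2, 4)) - 48)*(-117) = (49 - 48)*(-117) = 1*(-117) = -117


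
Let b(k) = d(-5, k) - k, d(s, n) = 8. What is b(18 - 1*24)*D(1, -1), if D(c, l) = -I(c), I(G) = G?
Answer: -14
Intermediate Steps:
b(k) = 8 - k
D(c, l) = -c
b(18 - 1*24)*D(1, -1) = (8 - (18 - 1*24))*(-1*1) = (8 - (18 - 24))*(-1) = (8 - 1*(-6))*(-1) = (8 + 6)*(-1) = 14*(-1) = -14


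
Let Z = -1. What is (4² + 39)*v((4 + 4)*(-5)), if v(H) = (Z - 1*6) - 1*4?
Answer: -605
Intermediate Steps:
v(H) = -11 (v(H) = (-1 - 1*6) - 1*4 = (-1 - 6) - 4 = -7 - 4 = -11)
(4² + 39)*v((4 + 4)*(-5)) = (4² + 39)*(-11) = (16 + 39)*(-11) = 55*(-11) = -605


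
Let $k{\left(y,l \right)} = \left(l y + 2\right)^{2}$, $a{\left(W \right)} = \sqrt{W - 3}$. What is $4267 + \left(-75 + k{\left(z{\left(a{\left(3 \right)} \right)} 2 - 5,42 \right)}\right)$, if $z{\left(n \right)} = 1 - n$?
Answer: $19568$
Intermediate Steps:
$a{\left(W \right)} = \sqrt{-3 + W}$
$k{\left(y,l \right)} = \left(2 + l y\right)^{2}$
$4267 + \left(-75 + k{\left(z{\left(a{\left(3 \right)} \right)} 2 - 5,42 \right)}\right) = 4267 - \left(75 - \left(2 + 42 \left(\left(1 - \sqrt{-3 + 3}\right) 2 - 5\right)\right)^{2}\right) = 4267 - \left(75 - \left(2 + 42 \left(\left(1 - \sqrt{0}\right) 2 - 5\right)\right)^{2}\right) = 4267 - \left(75 - \left(2 + 42 \left(\left(1 - 0\right) 2 - 5\right)\right)^{2}\right) = 4267 - \left(75 - \left(2 + 42 \left(\left(1 + 0\right) 2 - 5\right)\right)^{2}\right) = 4267 - \left(75 - \left(2 + 42 \left(1 \cdot 2 - 5\right)\right)^{2}\right) = 4267 - \left(75 - \left(2 + 42 \left(2 - 5\right)\right)^{2}\right) = 4267 - \left(75 - \left(2 + 42 \left(-3\right)\right)^{2}\right) = 4267 - \left(75 - \left(2 - 126\right)^{2}\right) = 4267 - \left(75 - \left(-124\right)^{2}\right) = 4267 + \left(-75 + 15376\right) = 4267 + 15301 = 19568$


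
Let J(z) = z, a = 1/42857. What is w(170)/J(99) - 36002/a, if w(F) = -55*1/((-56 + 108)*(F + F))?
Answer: -49102449810337/31824 ≈ -1.5429e+9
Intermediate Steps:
a = 1/42857 ≈ 2.3333e-5
w(F) = -55/(104*F) (w(F) = -55*1/(104*F) = -55/(104*F))
w(170)/J(99) - 36002/a = -55/104/170/99 - 36002/1/42857 = -55/104*1/170*(1/99) - 36002*42857 = -11/3536*1/99 - 1542937714 = -1/31824 - 1542937714 = -49102449810337/31824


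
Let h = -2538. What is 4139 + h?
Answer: 1601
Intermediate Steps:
4139 + h = 4139 - 2538 = 1601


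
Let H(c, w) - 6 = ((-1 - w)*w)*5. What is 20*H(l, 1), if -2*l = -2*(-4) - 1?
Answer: -80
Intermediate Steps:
l = -7/2 (l = -(-2*(-4) - 1)/2 = -(8 - 1)/2 = -½*7 = -7/2 ≈ -3.5000)
H(c, w) = 6 + 5*w*(-1 - w) (H(c, w) = 6 + ((-1 - w)*w)*5 = 6 + (w*(-1 - w))*5 = 6 + 5*w*(-1 - w))
20*H(l, 1) = 20*(6 - 5*1 - 5*1²) = 20*(6 - 5 - 5*1) = 20*(6 - 5 - 5) = 20*(-4) = -80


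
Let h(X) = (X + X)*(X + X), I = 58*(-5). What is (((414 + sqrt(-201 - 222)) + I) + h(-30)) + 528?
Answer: 4252 + 3*I*sqrt(47) ≈ 4252.0 + 20.567*I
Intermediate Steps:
I = -290
h(X) = 4*X**2 (h(X) = (2*X)*(2*X) = 4*X**2)
(((414 + sqrt(-201 - 222)) + I) + h(-30)) + 528 = (((414 + sqrt(-201 - 222)) - 290) + 4*(-30)**2) + 528 = (((414 + sqrt(-423)) - 290) + 4*900) + 528 = (((414 + 3*I*sqrt(47)) - 290) + 3600) + 528 = ((124 + 3*I*sqrt(47)) + 3600) + 528 = (3724 + 3*I*sqrt(47)) + 528 = 4252 + 3*I*sqrt(47)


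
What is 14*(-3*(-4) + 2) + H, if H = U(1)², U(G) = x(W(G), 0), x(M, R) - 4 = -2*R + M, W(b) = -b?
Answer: 205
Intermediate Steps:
x(M, R) = 4 + M - 2*R (x(M, R) = 4 + (-2*R + M) = 4 + (M - 2*R) = 4 + M - 2*R)
U(G) = 4 - G (U(G) = 4 - G - 2*0 = 4 - G + 0 = 4 - G)
H = 9 (H = (4 - 1*1)² = (4 - 1)² = 3² = 9)
14*(-3*(-4) + 2) + H = 14*(-3*(-4) + 2) + 9 = 14*(12 + 2) + 9 = 14*14 + 9 = 196 + 9 = 205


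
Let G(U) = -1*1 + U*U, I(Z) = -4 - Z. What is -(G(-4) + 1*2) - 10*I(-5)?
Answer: -27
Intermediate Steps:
G(U) = -1 + U**2
-(G(-4) + 1*2) - 10*I(-5) = -((-1 + (-4)**2) + 1*2) - 10*(-4 - 1*(-5)) = -((-1 + 16) + 2) - 10*(-4 + 5) = -(15 + 2) - 10*1 = -1*17 - 10 = -17 - 10 = -27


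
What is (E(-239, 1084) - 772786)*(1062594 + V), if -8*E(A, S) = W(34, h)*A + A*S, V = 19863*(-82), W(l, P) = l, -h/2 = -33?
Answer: 418619508849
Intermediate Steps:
h = 66 (h = -2*(-33) = 66)
V = -1628766
E(A, S) = -17*A/4 - A*S/8 (E(A, S) = -(34*A + A*S)/8 = -17*A/4 - A*S/8)
(E(-239, 1084) - 772786)*(1062594 + V) = (-⅛*(-239)*(34 + 1084) - 772786)*(1062594 - 1628766) = (-⅛*(-239)*1118 - 772786)*(-566172) = (133601/4 - 772786)*(-566172) = -2957543/4*(-566172) = 418619508849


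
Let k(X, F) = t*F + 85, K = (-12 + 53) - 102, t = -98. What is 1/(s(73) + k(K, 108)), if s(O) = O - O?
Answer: -1/10499 ≈ -9.5247e-5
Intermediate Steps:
s(O) = 0
K = -61 (K = 41 - 102 = -61)
k(X, F) = 85 - 98*F (k(X, F) = -98*F + 85 = 85 - 98*F)
1/(s(73) + k(K, 108)) = 1/(0 + (85 - 98*108)) = 1/(0 + (85 - 10584)) = 1/(0 - 10499) = 1/(-10499) = -1/10499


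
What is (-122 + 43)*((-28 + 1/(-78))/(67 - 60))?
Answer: 172615/546 ≈ 316.14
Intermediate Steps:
(-122 + 43)*((-28 + 1/(-78))/(67 - 60)) = -79*(-28 - 1/78)/7 = -(-172615)/(78*7) = -79*(-2185/546) = 172615/546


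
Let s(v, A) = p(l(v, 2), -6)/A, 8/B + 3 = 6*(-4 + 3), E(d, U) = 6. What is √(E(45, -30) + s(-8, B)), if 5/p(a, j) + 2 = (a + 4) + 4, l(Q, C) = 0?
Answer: 9/4 ≈ 2.2500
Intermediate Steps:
B = -8/9 (B = 8/(-3 + 6*(-4 + 3)) = 8/(-3 + 6*(-1)) = 8/(-3 - 6) = 8/(-9) = 8*(-⅑) = -8/9 ≈ -0.88889)
p(a, j) = 5/(6 + a) (p(a, j) = 5/(-2 + ((a + 4) + 4)) = 5/(-2 + ((4 + a) + 4)) = 5/(-2 + (8 + a)) = 5/(6 + a))
s(v, A) = 5/(6*A) (s(v, A) = (5/(6 + 0))/A = (5/6)/A = (5*(⅙))/A = 5/(6*A))
√(E(45, -30) + s(-8, B)) = √(6 + 5/(6*(-8/9))) = √(6 + (⅚)*(-9/8)) = √(6 - 15/16) = √(81/16) = 9/4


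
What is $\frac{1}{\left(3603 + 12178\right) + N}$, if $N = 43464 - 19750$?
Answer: $\frac{1}{39495} \approx 2.532 \cdot 10^{-5}$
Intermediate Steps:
$N = 23714$ ($N = 43464 - 19750 = 23714$)
$\frac{1}{\left(3603 + 12178\right) + N} = \frac{1}{\left(3603 + 12178\right) + 23714} = \frac{1}{15781 + 23714} = \frac{1}{39495}$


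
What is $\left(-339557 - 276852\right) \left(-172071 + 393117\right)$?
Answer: $-136254743814$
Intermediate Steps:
$\left(-339557 - 276852\right) \left(-172071 + 393117\right) = \left(-616409\right) 221046 = -136254743814$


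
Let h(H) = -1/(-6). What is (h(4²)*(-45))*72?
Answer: -540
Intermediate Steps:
h(H) = ⅙ (h(H) = -1*(-⅙) = ⅙)
(h(4²)*(-45))*72 = ((⅙)*(-45))*72 = -15/2*72 = -540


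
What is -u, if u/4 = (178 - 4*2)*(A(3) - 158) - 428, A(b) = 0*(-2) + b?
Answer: 107112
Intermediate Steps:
A(b) = b (A(b) = 0 + b = b)
u = -107112 (u = 4*((178 - 4*2)*(3 - 158) - 428) = 4*((178 - 8)*(-155) - 428) = 4*(170*(-155) - 428) = 4*(-26350 - 428) = 4*(-26778) = -107112)
-u = -1*(-107112) = 107112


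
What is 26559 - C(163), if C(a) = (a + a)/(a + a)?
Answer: 26558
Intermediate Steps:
C(a) = 1 (C(a) = (2*a)/((2*a)) = (2*a)*(1/(2*a)) = 1)
26559 - C(163) = 26559 - 1*1 = 26559 - 1 = 26558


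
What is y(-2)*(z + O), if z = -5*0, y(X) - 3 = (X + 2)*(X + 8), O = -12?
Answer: -36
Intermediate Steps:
y(X) = 3 + (2 + X)*(8 + X) (y(X) = 3 + (X + 2)*(X + 8) = 3 + (2 + X)*(8 + X))
z = 0
y(-2)*(z + O) = (19 + (-2)² + 10*(-2))*(0 - 12) = (19 + 4 - 20)*(-12) = 3*(-12) = -36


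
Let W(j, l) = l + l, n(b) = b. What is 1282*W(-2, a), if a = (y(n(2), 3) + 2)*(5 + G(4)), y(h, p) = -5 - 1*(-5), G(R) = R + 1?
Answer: 51280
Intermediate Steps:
G(R) = 1 + R
y(h, p) = 0 (y(h, p) = -5 + 5 = 0)
a = 20 (a = (0 + 2)*(5 + (1 + 4)) = 2*(5 + 5) = 2*10 = 20)
W(j, l) = 2*l
1282*W(-2, a) = 1282*(2*20) = 1282*40 = 51280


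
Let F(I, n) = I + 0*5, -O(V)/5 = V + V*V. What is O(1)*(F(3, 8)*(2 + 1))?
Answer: -90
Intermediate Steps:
O(V) = -5*V - 5*V² (O(V) = -5*(V + V*V) = -5*(V + V²) = -5*V - 5*V²)
F(I, n) = I (F(I, n) = I + 0 = I)
O(1)*(F(3, 8)*(2 + 1)) = (-5*1*(1 + 1))*(3*(2 + 1)) = (-5*1*2)*(3*3) = -10*9 = -90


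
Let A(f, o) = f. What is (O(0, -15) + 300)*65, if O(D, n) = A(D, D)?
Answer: 19500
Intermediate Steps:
O(D, n) = D
(O(0, -15) + 300)*65 = (0 + 300)*65 = 300*65 = 19500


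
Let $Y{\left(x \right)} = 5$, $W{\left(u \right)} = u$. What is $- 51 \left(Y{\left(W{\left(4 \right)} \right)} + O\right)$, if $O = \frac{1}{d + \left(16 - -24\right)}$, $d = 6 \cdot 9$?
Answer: $- \frac{24021}{94} \approx -255.54$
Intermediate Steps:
$d = 54$
$O = \frac{1}{94}$ ($O = \frac{1}{54 + \left(16 - -24\right)} = \frac{1}{54 + \left(16 + 24\right)} = \frac{1}{54 + 40} = \frac{1}{94} \approx 0.010638$)
$- 51 \left(Y{\left(W{\left(4 \right)} \right)} + O\right) = - 51 \left(5 + \frac{1}{94}\right) = \left(-51\right) \frac{471}{94} = - \frac{24021}{94}$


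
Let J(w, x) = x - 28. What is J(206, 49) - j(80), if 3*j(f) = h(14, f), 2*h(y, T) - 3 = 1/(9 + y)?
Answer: 1414/69 ≈ 20.493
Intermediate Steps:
h(y, T) = 3/2 + 1/(2*(9 + y))
j(f) = 35/69 (j(f) = ((28 + 3*14)/(2*(9 + 14)))/3 = ((½)*(28 + 42)/23)/3 = ((½)*(1/23)*70)/3 = (⅓)*(35/23) = 35/69)
J(w, x) = -28 + x
J(206, 49) - j(80) = (-28 + 49) - 1*35/69 = 21 - 35/69 = 1414/69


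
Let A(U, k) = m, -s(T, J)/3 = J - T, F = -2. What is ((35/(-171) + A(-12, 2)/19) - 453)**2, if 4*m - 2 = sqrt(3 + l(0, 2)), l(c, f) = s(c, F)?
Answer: 266113969/1296 ≈ 2.0533e+5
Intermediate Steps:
s(T, J) = -3*J + 3*T (s(T, J) = -3*(J - T) = -3*J + 3*T)
l(c, f) = 6 + 3*c (l(c, f) = -3*(-2) + 3*c = 6 + 3*c)
m = 5/4 (m = 1/2 + sqrt(3 + (6 + 3*0))/4 = 1/2 + sqrt(3 + (6 + 0))/4 = 1/2 + sqrt(3 + 6)/4 = 1/2 + sqrt(9)/4 = 1/2 + (1/4)*3 = 1/2 + 3/4 = 5/4 ≈ 1.2500)
A(U, k) = 5/4
((35/(-171) + A(-12, 2)/19) - 453)**2 = ((35/(-171) + (5/4)/19) - 453)**2 = ((35*(-1/171) + (5/4)*(1/19)) - 453)**2 = ((-35/171 + 5/76) - 453)**2 = (-5/36 - 453)**2 = (-16313/36)**2 = 266113969/1296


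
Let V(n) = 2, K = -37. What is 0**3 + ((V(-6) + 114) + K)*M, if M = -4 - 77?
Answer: -6399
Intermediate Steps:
M = -81
0**3 + ((V(-6) + 114) + K)*M = 0**3 + ((2 + 114) - 37)*(-81) = 0 + (116 - 37)*(-81) = 0 + 79*(-81) = 0 - 6399 = -6399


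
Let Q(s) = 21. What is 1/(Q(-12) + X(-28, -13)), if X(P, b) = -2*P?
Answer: 1/77 ≈ 0.012987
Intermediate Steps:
1/(Q(-12) + X(-28, -13)) = 1/(21 - 2*(-28)) = 1/(21 + 56) = 1/77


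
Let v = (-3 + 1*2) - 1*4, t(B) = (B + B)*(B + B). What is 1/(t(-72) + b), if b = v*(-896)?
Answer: 1/25216 ≈ 3.9657e-5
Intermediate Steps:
t(B) = 4*B² (t(B) = (2*B)*(2*B) = 4*B²)
v = -5 (v = (-3 + 2) - 4 = -1 - 4 = -5)
b = 4480 (b = -5*(-896) = 4480)
1/(t(-72) + b) = 1/(4*(-72)² + 4480) = 1/(4*5184 + 4480) = 1/(20736 + 4480) = 1/25216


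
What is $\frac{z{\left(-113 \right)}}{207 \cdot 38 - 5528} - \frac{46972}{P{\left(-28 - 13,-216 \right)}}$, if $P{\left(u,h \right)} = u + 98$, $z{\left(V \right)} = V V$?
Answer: $- \frac{109092703}{133266} \approx -818.61$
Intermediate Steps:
$z{\left(V \right)} = V^{2}$
$P{\left(u,h \right)} = 98 + u$
$\frac{z{\left(-113 \right)}}{207 \cdot 38 - 5528} - \frac{46972}{P{\left(-28 - 13,-216 \right)}} = \frac{\left(-113\right)^{2}}{207 \cdot 38 - 5528} - \frac{46972}{98 - 41} = \frac{12769}{7866 - 5528} - \frac{46972}{98 - 41} = \frac{12769}{2338} - \frac{46972}{98 - 41} = 12769 \cdot \frac{1}{2338} - \frac{46972}{57} = \frac{12769}{2338} - \frac{46972}{57} = - \frac{109092703}{133266}$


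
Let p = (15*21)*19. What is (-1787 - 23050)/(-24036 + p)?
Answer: 8279/6017 ≈ 1.3759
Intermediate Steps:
p = 5985 (p = 315*19 = 5985)
(-1787 - 23050)/(-24036 + p) = (-1787 - 23050)/(-24036 + 5985) = -24837/(-18051) = -24837*(-1/18051) = 8279/6017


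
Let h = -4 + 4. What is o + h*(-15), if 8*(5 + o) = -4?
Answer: -11/2 ≈ -5.5000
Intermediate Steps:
o = -11/2 (o = -5 + (⅛)*(-4) = -5 - ½ = -11/2 ≈ -5.5000)
h = 0
o + h*(-15) = -11/2 + 0*(-15) = -11/2 + 0 = -11/2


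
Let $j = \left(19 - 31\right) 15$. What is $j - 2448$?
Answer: $-2628$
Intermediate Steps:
$j = -180$ ($j = \left(-12\right) 15 = -180$)
$j - 2448 = -180 - 2448 = -2628$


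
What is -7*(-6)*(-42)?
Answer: -1764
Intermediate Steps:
-7*(-6)*(-42) = -(-42)*(-42) = -1*1764 = -1764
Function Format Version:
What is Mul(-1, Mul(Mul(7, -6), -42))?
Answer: -1764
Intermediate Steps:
Mul(-1, Mul(Mul(7, -6), -42)) = Mul(-1, Mul(-42, -42)) = Mul(-1, 1764) = -1764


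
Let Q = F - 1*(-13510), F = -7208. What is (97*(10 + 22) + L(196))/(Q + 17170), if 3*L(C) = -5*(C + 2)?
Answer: 1387/11736 ≈ 0.11818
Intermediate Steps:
Q = 6302 (Q = -7208 - 1*(-13510) = -7208 + 13510 = 6302)
L(C) = -10/3 - 5*C/3 (L(C) = (-5*(C + 2))/3 = (-5*(2 + C))/3 = (-10 - 5*C)/3 = -10/3 - 5*C/3)
(97*(10 + 22) + L(196))/(Q + 17170) = (97*(10 + 22) + (-10/3 - 5/3*196))/(6302 + 17170) = (97*32 + (-10/3 - 980/3))/23472 = (3104 - 330)*(1/23472) = 2774*(1/23472) = 1387/11736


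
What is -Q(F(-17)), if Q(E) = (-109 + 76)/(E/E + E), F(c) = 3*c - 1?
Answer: -11/17 ≈ -0.64706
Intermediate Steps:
F(c) = -1 + 3*c
Q(E) = -33/(1 + E)
-Q(F(-17)) = -(-33)/(1 + (-1 + 3*(-17))) = -(-33)/(1 + (-1 - 51)) = -(-33)/(1 - 52) = -(-33)/(-51) = -(-33)*(-1)/51 = -1*11/17 = -11/17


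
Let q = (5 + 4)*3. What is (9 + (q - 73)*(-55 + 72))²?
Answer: 597529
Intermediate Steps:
q = 27 (q = 9*3 = 27)
(9 + (q - 73)*(-55 + 72))² = (9 + (27 - 73)*(-55 + 72))² = (9 - 46*17)² = (9 - 782)² = (-773)² = 597529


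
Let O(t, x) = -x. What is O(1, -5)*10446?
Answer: 52230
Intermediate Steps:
O(1, -5)*10446 = -1*(-5)*10446 = 5*10446 = 52230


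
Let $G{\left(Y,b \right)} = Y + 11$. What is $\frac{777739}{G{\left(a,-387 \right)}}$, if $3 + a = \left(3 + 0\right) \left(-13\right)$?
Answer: $- \frac{777739}{31} \approx -25088.0$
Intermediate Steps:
$a = -42$ ($a = -3 + \left(3 + 0\right) \left(-13\right) = -3 + 3 \left(-13\right) = -3 - 39 = -42$)
$G{\left(Y,b \right)} = 11 + Y$
$\frac{777739}{G{\left(a,-387 \right)}} = \frac{777739}{11 - 42} = \frac{777739}{-31} = 777739 \left(- \frac{1}{31}\right) = - \frac{777739}{31}$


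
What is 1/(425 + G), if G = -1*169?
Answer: 1/256 ≈ 0.0039063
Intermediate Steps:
G = -169
1/(425 + G) = 1/(425 - 169) = 1/256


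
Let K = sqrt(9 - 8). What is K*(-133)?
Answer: -133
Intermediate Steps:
K = 1 (K = sqrt(1) = 1)
K*(-133) = 1*(-133) = -133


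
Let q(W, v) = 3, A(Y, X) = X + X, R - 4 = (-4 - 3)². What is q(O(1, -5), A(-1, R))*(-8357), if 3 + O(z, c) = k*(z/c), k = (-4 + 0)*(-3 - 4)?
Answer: -25071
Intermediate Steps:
R = 53 (R = 4 + (-4 - 3)² = 4 + (-7)² = 4 + 49 = 53)
k = 28 (k = -4*(-7) = 28)
A(Y, X) = 2*X
O(z, c) = -3 + 28*z/c (O(z, c) = -3 + 28*(z/c) = -3 + 28*z/c)
q(O(1, -5), A(-1, R))*(-8357) = 3*(-8357) = -25071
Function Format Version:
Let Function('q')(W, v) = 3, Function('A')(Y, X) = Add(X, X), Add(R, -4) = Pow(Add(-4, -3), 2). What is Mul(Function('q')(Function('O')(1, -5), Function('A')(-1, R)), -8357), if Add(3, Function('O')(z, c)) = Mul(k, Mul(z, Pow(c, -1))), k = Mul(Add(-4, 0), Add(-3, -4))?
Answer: -25071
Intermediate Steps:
R = 53 (R = Add(4, Pow(Add(-4, -3), 2)) = Add(4, Pow(-7, 2)) = Add(4, 49) = 53)
k = 28 (k = Mul(-4, -7) = 28)
Function('A')(Y, X) = Mul(2, X)
Function('O')(z, c) = Add(-3, Mul(28, z, Pow(c, -1))) (Function('O')(z, c) = Add(-3, Mul(28, Mul(z, Pow(c, -1)))) = Add(-3, Mul(28, z, Pow(c, -1))))
Mul(Function('q')(Function('O')(1, -5), Function('A')(-1, R)), -8357) = Mul(3, -8357) = -25071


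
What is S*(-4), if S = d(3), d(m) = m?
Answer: -12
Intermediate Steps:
S = 3
S*(-4) = 3*(-4) = -12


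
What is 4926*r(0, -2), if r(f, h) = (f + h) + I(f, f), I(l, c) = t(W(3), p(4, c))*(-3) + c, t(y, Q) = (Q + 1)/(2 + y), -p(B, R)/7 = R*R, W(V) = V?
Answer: -64038/5 ≈ -12808.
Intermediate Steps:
p(B, R) = -7*R² (p(B, R) = -7*R*R = -7*R²)
t(y, Q) = (1 + Q)/(2 + y)
I(l, c) = -⅗ + c + 21*c²/5 (I(l, c) = ((1 - 7*c²)/(2 + 3))*(-3) + c = ((1 - 7*c²)/5)*(-3) + c = (⅕ - 7*c²/5)*(-3) + c = (-⅗ + 21*c²/5) + c = -⅗ + c + 21*c²/5)
r(f, h) = -⅗ + h + 2*f + 21*f²/5 (r(f, h) = (f + h) + (-⅗ + f + 21*f²/5) = -⅗ + h + 2*f + 21*f²/5)
4926*r(0, -2) = 4926*(-⅗ - 2 + 2*0 + (21/5)*0²) = 4926*(-⅗ - 2 + 0 + (21/5)*0) = 4926*(-⅗ - 2 + 0 + 0) = 4926*(-13/5) = -64038/5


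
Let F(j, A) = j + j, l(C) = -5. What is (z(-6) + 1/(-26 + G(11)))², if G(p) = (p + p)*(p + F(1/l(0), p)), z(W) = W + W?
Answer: 154430329/1073296 ≈ 143.88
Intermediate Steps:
z(W) = 2*W
F(j, A) = 2*j
G(p) = 2*p*(-⅖ + p) (G(p) = (p + p)*(p + 2/(-5)) = (2*p)*(p + 2*(-⅕)) = (2*p)*(p - ⅖) = (2*p)*(-⅖ + p) = 2*p*(-⅖ + p))
(z(-6) + 1/(-26 + G(11)))² = (2*(-6) + 1/(-26 + (⅖)*11*(-2 + 5*11)))² = (-12 + 1/(-26 + (⅖)*11*(-2 + 55)))² = (-12 + 1/(-26 + (⅖)*11*53))² = (-12 + 1/(-26 + 1166/5))² = (-12 + 1/(1036/5))² = (-12 + 5/1036)² = (-12427/1036)² = 154430329/1073296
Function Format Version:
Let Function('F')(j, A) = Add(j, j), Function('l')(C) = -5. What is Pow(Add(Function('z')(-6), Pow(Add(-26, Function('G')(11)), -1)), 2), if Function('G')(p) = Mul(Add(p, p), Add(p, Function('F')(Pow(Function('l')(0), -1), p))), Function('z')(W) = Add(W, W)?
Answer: Rational(154430329, 1073296) ≈ 143.88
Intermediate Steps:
Function('z')(W) = Mul(2, W)
Function('F')(j, A) = Mul(2, j)
Function('G')(p) = Mul(2, p, Add(Rational(-2, 5), p)) (Function('G')(p) = Mul(Add(p, p), Add(p, Mul(2, Pow(-5, -1)))) = Mul(Mul(2, p), Add(p, Mul(2, Rational(-1, 5)))) = Mul(Mul(2, p), Add(p, Rational(-2, 5))) = Mul(Mul(2, p), Add(Rational(-2, 5), p)) = Mul(2, p, Add(Rational(-2, 5), p)))
Pow(Add(Function('z')(-6), Pow(Add(-26, Function('G')(11)), -1)), 2) = Pow(Add(Mul(2, -6), Pow(Add(-26, Mul(Rational(2, 5), 11, Add(-2, Mul(5, 11)))), -1)), 2) = Pow(Add(-12, Pow(Add(-26, Mul(Rational(2, 5), 11, Add(-2, 55))), -1)), 2) = Pow(Add(-12, Pow(Add(-26, Mul(Rational(2, 5), 11, 53)), -1)), 2) = Pow(Add(-12, Pow(Add(-26, Rational(1166, 5)), -1)), 2) = Pow(Add(-12, Pow(Rational(1036, 5), -1)), 2) = Pow(Add(-12, Rational(5, 1036)), 2) = Pow(Rational(-12427, 1036), 2) = Rational(154430329, 1073296)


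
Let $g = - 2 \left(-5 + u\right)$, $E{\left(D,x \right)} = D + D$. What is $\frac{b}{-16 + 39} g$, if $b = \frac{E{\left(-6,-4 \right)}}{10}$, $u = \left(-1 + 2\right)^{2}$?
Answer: $- \frac{48}{115} \approx -0.41739$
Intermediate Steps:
$E{\left(D,x \right)} = 2 D$
$u = 1$ ($u = 1^{2} = 1$)
$b = - \frac{6}{5}$ ($b = \frac{2 \left(-6\right)}{10} = \left(-12\right) \frac{1}{10} = - \frac{6}{5} \approx -1.2$)
$g = 8$ ($g = - 2 \left(-5 + 1\right) = \left(-2\right) \left(-4\right) = 8$)
$\frac{b}{-16 + 39} g = \frac{1}{-16 + 39} \left(- \frac{6}{5}\right) 8 = \frac{1}{23} \left(- \frac{6}{5}\right) 8 = \left(- \frac{6}{115}\right) 8 = - \frac{48}{115}$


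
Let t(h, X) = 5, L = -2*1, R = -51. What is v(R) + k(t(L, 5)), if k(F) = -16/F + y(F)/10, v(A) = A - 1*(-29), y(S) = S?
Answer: -247/10 ≈ -24.700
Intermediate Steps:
L = -2
v(A) = 29 + A (v(A) = A + 29 = 29 + A)
k(F) = -16/F + F/10
v(R) + k(t(L, 5)) = (29 - 51) + (-16/5 + (⅒)*5) = -22 + (-16*⅕ + ½) = -22 + (-16/5 + ½) = -22 - 27/10 = -247/10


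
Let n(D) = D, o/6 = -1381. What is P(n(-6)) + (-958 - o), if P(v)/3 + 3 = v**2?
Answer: 7427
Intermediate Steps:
o = -8286 (o = 6*(-1381) = -8286)
P(v) = -9 + 3*v**2
P(n(-6)) + (-958 - o) = (-9 + 3*(-6)**2) + (-958 - 1*(-8286)) = (-9 + 3*36) + (-958 + 8286) = (-9 + 108) + 7328 = 99 + 7328 = 7427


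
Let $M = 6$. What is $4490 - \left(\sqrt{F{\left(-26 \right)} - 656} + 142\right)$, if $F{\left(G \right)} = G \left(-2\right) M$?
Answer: $4348 - 2 i \sqrt{86} \approx 4348.0 - 18.547 i$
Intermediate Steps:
$F{\left(G \right)} = - 12 G$ ($F{\left(G \right)} = G \left(-2\right) 6 = - 2 G 6 = - 12 G$)
$4490 - \left(\sqrt{F{\left(-26 \right)} - 656} + 142\right) = 4490 - \left(\sqrt{\left(-12\right) \left(-26\right) - 656} + 142\right) = 4490 - \left(\sqrt{312 - 656} + 142\right) = 4490 - \left(\sqrt{-344} + 142\right) = 4490 - \left(2 i \sqrt{86} + 142\right) = 4490 - \left(142 + 2 i \sqrt{86}\right) = 4348 - 2 i \sqrt{86}$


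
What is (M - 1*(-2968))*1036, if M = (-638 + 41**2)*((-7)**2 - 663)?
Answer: -660381624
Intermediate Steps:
M = -640402 (M = (-638 + 1681)*(49 - 663) = 1043*(-614) = -640402)
(M - 1*(-2968))*1036 = (-640402 - 1*(-2968))*1036 = (-640402 + 2968)*1036 = -637434*1036 = -660381624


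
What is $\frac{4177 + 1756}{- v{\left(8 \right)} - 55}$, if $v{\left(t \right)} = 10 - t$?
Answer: $- \frac{5933}{57} \approx -104.09$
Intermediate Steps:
$\frac{4177 + 1756}{- v{\left(8 \right)} - 55} = \frac{4177 + 1756}{- (10 - 8) - 55} = \frac{5933}{- (10 - 8) - 55} = \frac{5933}{\left(-1\right) 2 - 55} = \frac{5933}{-2 - 55} = \frac{5933}{-57} = 5933 \left(- \frac{1}{57}\right) = - \frac{5933}{57}$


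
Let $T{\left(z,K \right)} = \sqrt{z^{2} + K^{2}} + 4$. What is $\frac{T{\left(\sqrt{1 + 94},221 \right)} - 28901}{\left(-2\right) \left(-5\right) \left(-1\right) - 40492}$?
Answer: $\frac{2627}{3682} - \frac{\sqrt{12234}}{20251} \approx 0.70801$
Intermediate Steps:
$T{\left(z,K \right)} = 4 + \sqrt{K^{2} + z^{2}}$ ($T{\left(z,K \right)} = \sqrt{K^{2} + z^{2}} + 4 = 4 + \sqrt{K^{2} + z^{2}}$)
$\frac{T{\left(\sqrt{1 + 94},221 \right)} - 28901}{\left(-2\right) \left(-5\right) \left(-1\right) - 40492} = \frac{\left(4 + \sqrt{221^{2} + \left(\sqrt{1 + 94}\right)^{2}}\right) - 28901}{\left(-2\right) \left(-5\right) \left(-1\right) - 40492} = \frac{\left(4 + \sqrt{48841 + \left(\sqrt{95}\right)^{2}}\right) - 28901}{10 \left(-1\right) - 40492} = \frac{\left(4 + \sqrt{48841 + 95}\right) - 28901}{-10 - 40492} = \frac{\left(4 + \sqrt{48936}\right) - 28901}{-40502} = \left(\left(4 + 2 \sqrt{12234}\right) - 28901\right) \left(- \frac{1}{40502}\right) = \left(-28897 + 2 \sqrt{12234}\right) \left(- \frac{1}{40502}\right) = \frac{2627}{3682} - \frac{\sqrt{12234}}{20251}$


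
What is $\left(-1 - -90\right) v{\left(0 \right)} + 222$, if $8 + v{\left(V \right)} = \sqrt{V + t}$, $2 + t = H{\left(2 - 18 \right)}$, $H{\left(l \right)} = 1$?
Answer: $-490 + 89 i \approx -490.0 + 89.0 i$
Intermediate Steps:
$t = -1$ ($t = -2 + 1 = -1$)
$v{\left(V \right)} = -8 + \sqrt{-1 + V}$ ($v{\left(V \right)} = -8 + \sqrt{V - 1} = -8 + \sqrt{-1 + V}$)
$\left(-1 - -90\right) v{\left(0 \right)} + 222 = \left(-1 - -90\right) \left(-8 + \sqrt{-1 + 0}\right) + 222 = \left(-1 + 90\right) \left(-8 + \sqrt{-1}\right) + 222 = 89 \left(-8 + i\right) + 222 = \left(-712 + 89 i\right) + 222 = -490 + 89 i$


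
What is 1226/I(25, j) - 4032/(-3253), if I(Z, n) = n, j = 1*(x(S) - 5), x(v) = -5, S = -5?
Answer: -1973929/16265 ≈ -121.36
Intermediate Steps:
j = -10 (j = 1*(-5 - 5) = 1*(-10) = -10)
1226/I(25, j) - 4032/(-3253) = 1226/(-10) - 4032/(-3253) = 1226*(-⅒) - 4032*(-1/3253) = -613/5 + 4032/3253 = -1973929/16265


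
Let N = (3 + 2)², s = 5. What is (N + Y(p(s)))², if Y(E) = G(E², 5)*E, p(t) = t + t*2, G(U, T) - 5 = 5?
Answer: 30625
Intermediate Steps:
N = 25 (N = 5² = 25)
G(U, T) = 10 (G(U, T) = 5 + 5 = 10)
p(t) = 3*t (p(t) = t + 2*t = 3*t)
Y(E) = 10*E
(N + Y(p(s)))² = (25 + 10*(3*5))² = (25 + 10*15)² = (25 + 150)² = 175² = 30625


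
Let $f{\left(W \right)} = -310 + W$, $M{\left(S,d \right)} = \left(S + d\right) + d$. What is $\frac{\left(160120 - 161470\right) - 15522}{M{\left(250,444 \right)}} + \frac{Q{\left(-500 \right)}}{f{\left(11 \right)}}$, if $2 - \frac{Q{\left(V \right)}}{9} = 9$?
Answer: $- \frac{2486517}{170131} \approx -14.615$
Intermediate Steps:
$M{\left(S,d \right)} = S + 2 d$
$Q{\left(V \right)} = -63$ ($Q{\left(V \right)} = 18 - 81 = -63$)
$\frac{\left(160120 - 161470\right) - 15522}{M{\left(250,444 \right)}} + \frac{Q{\left(-500 \right)}}{f{\left(11 \right)}} = \frac{\left(160120 - 161470\right) - 15522}{250 + 2 \cdot 444} - \frac{63}{-310 + 11} = \frac{-1350 - 15522}{250 + 888} - \frac{63}{-299} = - \frac{16872}{1138} - - \frac{63}{299} = \left(-16872\right) \frac{1}{1138} + \frac{63}{299} = - \frac{8436}{569} + \frac{63}{299} = - \frac{2486517}{170131}$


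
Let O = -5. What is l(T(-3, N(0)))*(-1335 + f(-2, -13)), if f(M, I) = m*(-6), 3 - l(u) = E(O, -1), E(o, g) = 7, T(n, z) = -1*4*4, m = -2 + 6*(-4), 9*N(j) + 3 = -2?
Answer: 4716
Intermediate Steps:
N(j) = -5/9 (N(j) = -1/3 + (1/9)*(-2) = -1/3 - 2/9 = -5/9)
m = -26 (m = -2 - 24 = -26)
T(n, z) = -16 (T(n, z) = -4*4 = -16)
l(u) = -4 (l(u) = 3 - 1*7 = 3 - 7 = -4)
f(M, I) = 156 (f(M, I) = -26*(-6) = 156)
l(T(-3, N(0)))*(-1335 + f(-2, -13)) = -4*(-1335 + 156) = -4*(-1179) = 4716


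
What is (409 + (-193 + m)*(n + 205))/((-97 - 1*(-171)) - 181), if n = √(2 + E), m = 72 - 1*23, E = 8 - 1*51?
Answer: 29111/107 + 144*I*√41/107 ≈ 272.07 + 8.6173*I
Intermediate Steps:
E = -43 (E = 8 - 51 = -43)
m = 49 (m = 72 - 23 = 49)
n = I*√41 (n = √(2 - 43) = √(-41) = I*√41 ≈ 6.4031*I)
(409 + (-193 + m)*(n + 205))/((-97 - 1*(-171)) - 181) = (409 + (-193 + 49)*(I*√41 + 205))/((-97 - 1*(-171)) - 181) = (409 - 144*(205 + I*√41))/((-97 + 171) - 181) = (409 + (-29520 - 144*I*√41))/(74 - 181) = (-29111 - 144*I*√41)/(-107) = (-29111 - 144*I*√41)*(-1/107) = 29111/107 + 144*I*√41/107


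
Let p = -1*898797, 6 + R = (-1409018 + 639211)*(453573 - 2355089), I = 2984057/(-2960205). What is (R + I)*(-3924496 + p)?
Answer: -20900047472071686063371689/2960205 ≈ -7.0603e+18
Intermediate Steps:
I = -2984057/2960205 (I = 2984057*(-1/2960205) = -2984057/2960205 ≈ -1.0081)
R = 1463800327406 (R = -6 + (-1409018 + 639211)*(453573 - 2355089) = -6 - 769807*(-1901516) = -6 + 1463800327412 = 1463800327406)
p = -898797
(R + I)*(-3924496 + p) = (1463800327406 - 2984057/2960205)*(-3924496 - 898797) = (4333149048185894173/2960205)*(-4823293) = -20900047472071686063371689/2960205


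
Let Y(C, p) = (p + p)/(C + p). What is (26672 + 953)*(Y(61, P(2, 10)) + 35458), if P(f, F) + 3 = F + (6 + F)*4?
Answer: 64650759875/66 ≈ 9.7956e+8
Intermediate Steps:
P(f, F) = 21 + 5*F (P(f, F) = -3 + (F + (6 + F)*4) = -3 + (F + (24 + 4*F)) = -3 + (24 + 5*F) = 21 + 5*F)
Y(C, p) = 2*p/(C + p) (Y(C, p) = (2*p)/(C + p) = 2*p/(C + p))
(26672 + 953)*(Y(61, P(2, 10)) + 35458) = (26672 + 953)*(2*(21 + 5*10)/(61 + (21 + 5*10)) + 35458) = 27625*(2*(21 + 50)/(61 + (21 + 50)) + 35458) = 27625*(2*71/(61 + 71) + 35458) = 27625*(2*71/132 + 35458) = 27625*(2*71*(1/132) + 35458) = 27625*(71/66 + 35458) = 27625*(2340299/66) = 64650759875/66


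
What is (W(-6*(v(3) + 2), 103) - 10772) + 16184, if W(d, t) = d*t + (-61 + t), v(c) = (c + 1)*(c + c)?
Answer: -10614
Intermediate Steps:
v(c) = 2*c*(1 + c) (v(c) = (1 + c)*(2*c) = 2*c*(1 + c))
W(d, t) = -61 + t + d*t
(W(-6*(v(3) + 2), 103) - 10772) + 16184 = ((-61 + 103 - 6*(2*3*(1 + 3) + 2)*103) - 10772) + 16184 = ((-61 + 103 - 6*(2*3*4 + 2)*103) - 10772) + 16184 = ((-61 + 103 - 6*(24 + 2)*103) - 10772) + 16184 = ((-61 + 103 - 6*26*103) - 10772) + 16184 = ((-61 + 103 - 156*103) - 10772) + 16184 = ((-61 + 103 - 16068) - 10772) + 16184 = (-16026 - 10772) + 16184 = -26798 + 16184 = -10614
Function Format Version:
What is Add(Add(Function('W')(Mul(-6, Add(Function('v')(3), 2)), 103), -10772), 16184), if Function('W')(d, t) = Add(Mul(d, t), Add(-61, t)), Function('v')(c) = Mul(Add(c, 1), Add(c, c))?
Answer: -10614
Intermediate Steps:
Function('v')(c) = Mul(2, c, Add(1, c)) (Function('v')(c) = Mul(Add(1, c), Mul(2, c)) = Mul(2, c, Add(1, c)))
Function('W')(d, t) = Add(-61, t, Mul(d, t))
Add(Add(Function('W')(Mul(-6, Add(Function('v')(3), 2)), 103), -10772), 16184) = Add(Add(Add(-61, 103, Mul(Mul(-6, Add(Mul(2, 3, Add(1, 3)), 2)), 103)), -10772), 16184) = Add(Add(Add(-61, 103, Mul(Mul(-6, Add(Mul(2, 3, 4), 2)), 103)), -10772), 16184) = Add(Add(Add(-61, 103, Mul(Mul(-6, Add(24, 2)), 103)), -10772), 16184) = Add(Add(Add(-61, 103, Mul(Mul(-6, 26), 103)), -10772), 16184) = Add(Add(Add(-61, 103, Mul(-156, 103)), -10772), 16184) = Add(Add(Add(-61, 103, -16068), -10772), 16184) = Add(Add(-16026, -10772), 16184) = Add(-26798, 16184) = -10614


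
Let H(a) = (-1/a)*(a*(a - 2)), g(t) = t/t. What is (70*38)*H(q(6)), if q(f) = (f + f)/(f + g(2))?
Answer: 760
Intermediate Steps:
g(t) = 1
q(f) = 2*f/(1 + f) (q(f) = (f + f)/(f + 1) = (2*f)/(1 + f) = 2*f/(1 + f))
H(a) = 2 - a (H(a) = (-1/a)*(a*(-2 + a)) = 2 - a)
(70*38)*H(q(6)) = (70*38)*(2 - 2*6/(1 + 6)) = 2660*(2 - 2*6/7) = 2660*(2 - 1*12/7) = 2660*(2 - 12/7) = 2660*(2/7) = 760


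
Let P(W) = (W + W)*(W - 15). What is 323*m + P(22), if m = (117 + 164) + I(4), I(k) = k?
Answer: 92363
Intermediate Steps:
P(W) = 2*W*(-15 + W) (P(W) = (2*W)*(-15 + W) = 2*W*(-15 + W))
m = 285 (m = (117 + 164) + 4 = 281 + 4 = 285)
323*m + P(22) = 323*285 + 2*22*(-15 + 22) = 92055 + 2*22*7 = 92055 + 308 = 92363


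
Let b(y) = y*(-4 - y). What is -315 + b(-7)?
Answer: -336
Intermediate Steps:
-315 + b(-7) = -315 - 1*(-7)*(4 - 7) = -315 - 1*(-7)*(-3) = -315 - 21 = -336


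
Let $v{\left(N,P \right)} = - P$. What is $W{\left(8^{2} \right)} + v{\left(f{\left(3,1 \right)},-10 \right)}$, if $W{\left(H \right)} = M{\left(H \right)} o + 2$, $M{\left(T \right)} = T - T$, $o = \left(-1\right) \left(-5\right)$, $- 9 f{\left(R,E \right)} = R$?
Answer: $12$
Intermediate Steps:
$f{\left(R,E \right)} = - \frac{R}{9}$
$o = 5$
$M{\left(T \right)} = 0$
$W{\left(H \right)} = 2$ ($W{\left(H \right)} = 0 \cdot 5 + 2 = 0 + 2 = 2$)
$W{\left(8^{2} \right)} + v{\left(f{\left(3,1 \right)},-10 \right)} = 2 - -10 = 2 + 10 = 12$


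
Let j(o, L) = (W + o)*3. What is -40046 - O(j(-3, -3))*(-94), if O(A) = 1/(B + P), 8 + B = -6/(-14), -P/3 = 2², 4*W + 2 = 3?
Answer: -5486960/137 ≈ -40051.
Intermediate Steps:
W = ¼ (W = -½ + (¼)*3 = -½ + ¾ = ¼ ≈ 0.25000)
P = -12 (P = -3*2² = -3*4 = -12)
B = -53/7 (B = -8 - 6/(-14) = -8 - 6*(-1/14) = -8 + 3/7 = -53/7 ≈ -7.5714)
j(o, L) = ¾ + 3*o (j(o, L) = (¼ + o)*3 = ¾ + 3*o)
O(A) = -7/137 (O(A) = 1/(-53/7 - 12) = 1/(-137/7) = -7/137)
-40046 - O(j(-3, -3))*(-94) = -40046 - (-7)*(-94)/137 = -40046 - 1*658/137 = -40046 - 658/137 = -5486960/137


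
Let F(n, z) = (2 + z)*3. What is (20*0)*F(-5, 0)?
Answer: 0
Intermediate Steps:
F(n, z) = 6 + 3*z
(20*0)*F(-5, 0) = (20*0)*(6 + 3*0) = 0*(6 + 0) = 0*6 = 0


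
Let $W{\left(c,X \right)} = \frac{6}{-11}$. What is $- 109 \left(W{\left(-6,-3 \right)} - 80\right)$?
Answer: $\frac{96574}{11} \approx 8779.5$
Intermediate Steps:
$W{\left(c,X \right)} = - \frac{6}{11}$ ($W{\left(c,X \right)} = 6 \left(- \frac{1}{11}\right) = - \frac{6}{11}$)
$- 109 \left(W{\left(-6,-3 \right)} - 80\right) = - 109 \left(- \frac{6}{11} - 80\right) = \left(-109\right) \left(- \frac{886}{11}\right) = \frac{96574}{11}$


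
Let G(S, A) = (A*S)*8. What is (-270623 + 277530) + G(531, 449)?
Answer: 1914259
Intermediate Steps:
G(S, A) = 8*A*S
(-270623 + 277530) + G(531, 449) = (-270623 + 277530) + 8*449*531 = 6907 + 1907352 = 1914259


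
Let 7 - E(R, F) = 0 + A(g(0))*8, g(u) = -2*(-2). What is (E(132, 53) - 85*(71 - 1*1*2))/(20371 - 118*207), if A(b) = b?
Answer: 1178/811 ≈ 1.4525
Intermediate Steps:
g(u) = 4
E(R, F) = -25 (E(R, F) = 7 - (0 + 4*8) = 7 - (0 + 32) = 7 - 1*32 = 7 - 32 = -25)
(E(132, 53) - 85*(71 - 1*1*2))/(20371 - 118*207) = (-25 - 85*(71 - 1*1*2))/(20371 - 118*207) = (-25 - 85*(71 - 1*2))/(20371 - 24426) = (-25 - 85*(71 - 2))/(-4055) = (-25 - 85*69)*(-1/4055) = (-25 - 5865)*(-1/4055) = -5890*(-1/4055) = 1178/811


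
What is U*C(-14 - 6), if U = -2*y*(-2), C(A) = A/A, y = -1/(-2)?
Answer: 2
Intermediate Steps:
y = ½ (y = -1*(-½) = ½ ≈ 0.50000)
C(A) = 1
U = 2 (U = -2*½*(-2) = -1*(-2) = 2)
U*C(-14 - 6) = 2*1 = 2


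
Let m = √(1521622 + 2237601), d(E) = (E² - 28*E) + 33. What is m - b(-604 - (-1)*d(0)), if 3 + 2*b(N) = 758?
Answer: -755/2 + √3759223 ≈ 1561.4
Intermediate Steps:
d(E) = 33 + E² - 28*E
b(N) = 755/2 (b(N) = -3/2 + (½)*758 = -3/2 + 379 = 755/2)
m = √3759223 ≈ 1938.9
m - b(-604 - (-1)*d(0)) = √3759223 - 1*755/2 = √3759223 - 755/2 = -755/2 + √3759223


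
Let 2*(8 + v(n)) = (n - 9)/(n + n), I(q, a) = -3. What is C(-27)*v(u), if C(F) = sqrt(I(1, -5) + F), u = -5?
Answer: -73*I*sqrt(30)/10 ≈ -39.984*I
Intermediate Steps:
v(n) = -8 + (-9 + n)/(4*n) (v(n) = -8 + ((n - 9)/(n + n))/2 = -8 + ((-9 + n)/((2*n)))/2 = -8 + ((-9 + n)*(1/(2*n)))/2 = -8 + ((-9 + n)/(2*n))/2 = -8 + (-9 + n)/(4*n))
C(F) = sqrt(-3 + F)
C(-27)*v(u) = sqrt(-3 - 27)*((1/4)*(-9 - 31*(-5))/(-5)) = sqrt(-30)*((1/4)*(-1/5)*(-9 + 155)) = (I*sqrt(30))*((1/4)*(-1/5)*146) = (I*sqrt(30))*(-73/10) = -73*I*sqrt(30)/10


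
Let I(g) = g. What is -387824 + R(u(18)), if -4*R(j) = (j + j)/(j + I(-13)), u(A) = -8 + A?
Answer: -1163467/3 ≈ -3.8782e+5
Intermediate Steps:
R(j) = -j/(2*(-13 + j)) (R(j) = -(j + j)/(4*(j - 13)) = -2*j/(4*(-13 + j)) = -j/(2*(-13 + j)))
-387824 + R(u(18)) = -387824 - (-8 + 18)/(-26 + 2*(-8 + 18)) = -387824 - 1*10/(-26 + 2*10) = -387824 - 1*10/(-26 + 20) = -387824 - 1*10/(-6) = -387824 - 1*10*(-1/6) = -387824 + 5/3 = -1163467/3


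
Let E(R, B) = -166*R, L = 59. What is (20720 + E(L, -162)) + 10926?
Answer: 21852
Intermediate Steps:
(20720 + E(L, -162)) + 10926 = (20720 - 166*59) + 10926 = (20720 - 9794) + 10926 = 10926 + 10926 = 21852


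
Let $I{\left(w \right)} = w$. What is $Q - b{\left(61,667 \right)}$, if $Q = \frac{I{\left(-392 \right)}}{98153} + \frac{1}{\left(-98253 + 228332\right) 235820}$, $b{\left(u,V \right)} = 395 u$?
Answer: $- \frac{72546824164718787907}{3010865828596340} \approx -24095.0$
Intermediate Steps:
$Q = - \frac{12024689975607}{3010865828596340}$ ($Q = - \frac{392}{98153} + \frac{1}{\left(-98253 + 228332\right) 235820} = \left(-392\right) \frac{1}{98153} + \frac{1}{130079} \cdot \frac{1}{235820} = - \frac{392}{98153} + \frac{1}{130079} \cdot \frac{1}{235820} = - \frac{392}{98153} + \frac{1}{30675229780} = - \frac{12024689975607}{3010865828596340} \approx -0.0039938$)
$Q - b{\left(61,667 \right)} = - \frac{12024689975607}{3010865828596340} - 395 \cdot 61 = - \frac{12024689975607}{3010865828596340} - 24095 = - \frac{72546824164718787907}{3010865828596340}$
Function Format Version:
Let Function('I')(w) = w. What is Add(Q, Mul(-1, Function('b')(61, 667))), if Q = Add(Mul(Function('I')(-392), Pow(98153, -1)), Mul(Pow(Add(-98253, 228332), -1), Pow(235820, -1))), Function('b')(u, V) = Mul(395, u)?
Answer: Rational(-72546824164718787907, 3010865828596340) ≈ -24095.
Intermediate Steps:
Q = Rational(-12024689975607, 3010865828596340) (Q = Add(Mul(-392, Pow(98153, -1)), Mul(Pow(Add(-98253, 228332), -1), Pow(235820, -1))) = Add(Mul(-392, Rational(1, 98153)), Mul(Pow(130079, -1), Rational(1, 235820))) = Add(Rational(-392, 98153), Mul(Rational(1, 130079), Rational(1, 235820))) = Add(Rational(-392, 98153), Rational(1, 30675229780)) = Rational(-12024689975607, 3010865828596340) ≈ -0.0039938)
Add(Q, Mul(-1, Function('b')(61, 667))) = Add(Rational(-12024689975607, 3010865828596340), Mul(-1, Mul(395, 61))) = Add(Rational(-12024689975607, 3010865828596340), Mul(-1, 24095)) = Add(Rational(-12024689975607, 3010865828596340), -24095) = Rational(-72546824164718787907, 3010865828596340)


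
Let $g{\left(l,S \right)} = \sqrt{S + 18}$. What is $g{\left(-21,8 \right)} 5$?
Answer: $5 \sqrt{26} \approx 25.495$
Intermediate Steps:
$g{\left(l,S \right)} = \sqrt{18 + S}$
$g{\left(-21,8 \right)} 5 = \sqrt{18 + 8} \cdot 5 = \sqrt{26} \cdot 5 = 5 \sqrt{26}$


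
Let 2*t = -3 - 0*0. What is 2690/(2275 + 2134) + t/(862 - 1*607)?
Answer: 452891/749530 ≈ 0.60423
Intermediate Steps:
t = -3/2 (t = (-3 - 0*0)/2 = (-3 - 21*0)/2 = (-3 + 0)/2 = (½)*(-3) = -3/2 ≈ -1.5000)
2690/(2275 + 2134) + t/(862 - 1*607) = 2690/(2275 + 2134) - 3/(2*(862 - 1*607)) = 2690/4409 - 3/(2*(862 - 607)) = 2690*(1/4409) - 3/2/255 = 2690/4409 - 3/2*1/255 = 2690/4409 - 1/170 = 452891/749530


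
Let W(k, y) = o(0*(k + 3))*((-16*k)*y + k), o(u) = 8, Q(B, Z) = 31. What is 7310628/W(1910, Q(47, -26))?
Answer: -203073/210100 ≈ -0.96655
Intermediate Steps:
W(k, y) = 8*k - 128*k*y (W(k, y) = 8*((-16*k)*y + k) = 8*(-16*k*y + k) = 8*(k - 16*k*y) = 8*k - 128*k*y)
7310628/W(1910, Q(47, -26)) = 7310628/((8*1910*(1 - 16*31))) = 7310628/((8*1910*(1 - 496))) = 7310628/((8*1910*(-495))) = 7310628/(-7563600) = 7310628*(-1/7563600) = -203073/210100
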